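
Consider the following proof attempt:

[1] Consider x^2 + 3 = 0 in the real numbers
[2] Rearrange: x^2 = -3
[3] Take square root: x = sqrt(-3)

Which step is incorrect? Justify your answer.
Step 3: Take square root: x = sqrt(-3)

Step 3 takes the square root of -3, which is negative. In the real number system, the square root of a negative number is undefined. The equation x^2 + 3 = 0 has no real solutions. Square roots of negative numbers only exist in the complex numbers.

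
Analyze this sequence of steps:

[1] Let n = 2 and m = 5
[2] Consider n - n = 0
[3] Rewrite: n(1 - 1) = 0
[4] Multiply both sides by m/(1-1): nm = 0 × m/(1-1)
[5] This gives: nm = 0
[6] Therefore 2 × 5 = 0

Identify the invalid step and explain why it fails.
Step 4: Multiply both sides by m/(1-1): nm = 0 × m/(1-1)

Step 4 multiplies both sides by m/(1-1). However, 1-1 = 0, so this is multiplication by m/0, which is undefined. We cannot multiply by an undefined expression.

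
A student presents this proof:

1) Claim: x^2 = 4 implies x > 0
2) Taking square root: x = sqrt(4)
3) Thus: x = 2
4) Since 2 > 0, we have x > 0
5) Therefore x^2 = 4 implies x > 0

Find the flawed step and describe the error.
Step 2: Taking square root: x = sqrt(4)

Step 2 takes the square root and assumes the positive root only. The equation x^2 = 4 actually has two solutions: x = 2 and x = -2. The proof silently assumes x > 0 without justification, then uses this assumption to conclude x > 0, which is circular. The counterexample x = -2 shows the claim is false.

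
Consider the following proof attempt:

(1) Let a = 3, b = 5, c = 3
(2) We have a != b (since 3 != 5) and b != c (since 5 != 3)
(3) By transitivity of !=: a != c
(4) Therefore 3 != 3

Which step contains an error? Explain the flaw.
Step 3: By transitivity of !=: a != c

Step 3 incorrectly applies transitivity to the '!=' relation. Transitivity states: if a R b and b R c, then a R c. However, '!=' is not transitive. Counterexample: 3 != 5 and 5 != 3, but 3 = 3 (both equal 3). Transitivity holds for relations like <, <=, =, but not for !=.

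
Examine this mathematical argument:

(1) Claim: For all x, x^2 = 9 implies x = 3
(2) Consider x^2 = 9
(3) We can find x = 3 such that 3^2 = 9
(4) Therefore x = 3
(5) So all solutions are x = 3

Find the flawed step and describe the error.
Step 4: Therefore x = 3

Step 4 incorrectly concludes that x = 3 is the only solution. The proof shows that x = 3 is A solution (existence), but does not show it is the ONLY solution (uniqueness). In fact, x = -3 is also a solution since (-3)^2 = 9. Finding one solution doesn't prove there are no others.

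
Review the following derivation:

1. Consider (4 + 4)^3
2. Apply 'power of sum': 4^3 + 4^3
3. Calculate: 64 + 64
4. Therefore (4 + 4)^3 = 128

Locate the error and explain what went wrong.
Step 2: Apply 'power of sum': 4^3 + 4^3

Step 2 incorrectly applies a non-existent rule '(a+b)^n = a^n + b^n'. This is false in general. The correct expansion uses the binomial theorem. The actual value is (4 + 4)^3 = 8^3 = 512, not 128.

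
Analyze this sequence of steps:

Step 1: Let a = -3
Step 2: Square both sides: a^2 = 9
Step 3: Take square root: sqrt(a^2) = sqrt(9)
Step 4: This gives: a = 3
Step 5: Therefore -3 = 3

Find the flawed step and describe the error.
Step 4: This gives: a = 3

Step 4 incorrectly states that sqrt(a^2) = a. The correct identity is sqrt(a^2) = |a|. Since a = -3 < 0, we have sqrt(a^2) = |-3| = 3, not a = -3.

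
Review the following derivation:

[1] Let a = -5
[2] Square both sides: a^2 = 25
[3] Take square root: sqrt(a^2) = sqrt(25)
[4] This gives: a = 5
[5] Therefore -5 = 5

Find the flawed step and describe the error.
Step 4: This gives: a = 5

Step 4 incorrectly states that sqrt(a^2) = a. The correct identity is sqrt(a^2) = |a|. Since a = -5 < 0, we have sqrt(a^2) = |-5| = 5, not a = -5.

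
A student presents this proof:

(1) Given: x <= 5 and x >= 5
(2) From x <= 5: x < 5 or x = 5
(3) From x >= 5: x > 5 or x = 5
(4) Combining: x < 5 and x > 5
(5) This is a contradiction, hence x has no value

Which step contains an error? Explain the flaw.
Step 4: Combining: x < 5 and x > 5

Step 4 incorrectly combines the conditions. From x <= 5 and x >= 5, the intersection is x = 5. The error treats the 'or' cases as 'and' requirements. The correct conclusion is that x = 5 is the unique solution, not that no solution exists.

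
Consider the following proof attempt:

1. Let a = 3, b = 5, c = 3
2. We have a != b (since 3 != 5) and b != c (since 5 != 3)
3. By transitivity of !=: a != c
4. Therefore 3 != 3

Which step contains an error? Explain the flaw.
Step 3: By transitivity of !=: a != c

Step 3 incorrectly applies transitivity to the '!=' relation. Transitivity states: if a R b and b R c, then a R c. However, '!=' is not transitive. Counterexample: 3 != 5 and 5 != 3, but 3 = 3 (both equal 3). Transitivity holds for relations like <, <=, =, but not for !=.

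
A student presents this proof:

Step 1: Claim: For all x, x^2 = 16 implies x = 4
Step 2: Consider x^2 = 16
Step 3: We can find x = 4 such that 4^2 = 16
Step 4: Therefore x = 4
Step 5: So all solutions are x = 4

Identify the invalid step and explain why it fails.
Step 4: Therefore x = 4

Step 4 incorrectly concludes that x = 4 is the only solution. The proof shows that x = 4 is A solution (existence), but does not show it is the ONLY solution (uniqueness). In fact, x = -4 is also a solution since (-4)^2 = 16. Finding one solution doesn't prove there are no others.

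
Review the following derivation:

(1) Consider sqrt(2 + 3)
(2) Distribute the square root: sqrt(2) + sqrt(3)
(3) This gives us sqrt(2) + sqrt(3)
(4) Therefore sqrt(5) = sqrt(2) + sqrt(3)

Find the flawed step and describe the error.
Step 2: Distribute the square root: sqrt(2) + sqrt(3)

Step 2 incorrectly 'distributes' the square root over addition. The square root function does not distribute: sqrt(a + b) ≠ sqrt(a) + sqrt(b). In fact, sqrt(2 + 3) = sqrt(5) ≈ 2.2361, while sqrt(2) + sqrt(3) ≈ 3.1463.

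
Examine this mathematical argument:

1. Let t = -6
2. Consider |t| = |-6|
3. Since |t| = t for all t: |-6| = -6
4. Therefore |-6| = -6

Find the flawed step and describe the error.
Step 3: Since |t| = t for all t: |-6| = -6

Step 3 incorrectly states that |t| = t for all t. The correct definition is |t| = t when t >= 0, and |t| = -t when t < 0. Since -6 < 0, we have |-6| = -(-6) = 6, not -6.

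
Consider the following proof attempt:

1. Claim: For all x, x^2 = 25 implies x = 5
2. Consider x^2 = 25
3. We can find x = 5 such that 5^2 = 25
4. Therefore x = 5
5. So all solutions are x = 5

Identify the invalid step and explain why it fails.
Step 4: Therefore x = 5

Step 4 incorrectly concludes that x = 5 is the only solution. The proof shows that x = 5 is A solution (existence), but does not show it is the ONLY solution (uniqueness). In fact, x = -5 is also a solution since (-5)^2 = 25. Finding one solution doesn't prove there are no others.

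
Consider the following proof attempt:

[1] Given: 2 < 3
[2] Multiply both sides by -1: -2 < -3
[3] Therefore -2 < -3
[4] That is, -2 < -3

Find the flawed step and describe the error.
Step 2: Multiply both sides by -1: -2 < -3

Step 2 multiplies both sides by -1 but fails to reverse the inequality sign. When multiplying (or dividing) an inequality by a negative number, the direction must be reversed. Since 2 < 3, we should get -2 > -3, i.e., -2 > -3.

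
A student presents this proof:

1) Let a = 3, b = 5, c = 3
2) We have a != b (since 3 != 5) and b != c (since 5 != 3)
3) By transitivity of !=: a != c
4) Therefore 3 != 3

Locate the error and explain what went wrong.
Step 3: By transitivity of !=: a != c

Step 3 incorrectly applies transitivity to the '!=' relation. Transitivity states: if a R b and b R c, then a R c. However, '!=' is not transitive. Counterexample: 3 != 5 and 5 != 3, but 3 = 3 (both equal 3). Transitivity holds for relations like <, <=, =, but not for !=.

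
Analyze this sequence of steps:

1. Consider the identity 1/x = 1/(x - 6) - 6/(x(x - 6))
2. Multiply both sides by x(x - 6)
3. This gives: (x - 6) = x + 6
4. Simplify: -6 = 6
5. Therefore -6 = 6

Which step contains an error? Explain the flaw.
Step 3: This gives: (x - 6) = x + 6

Step 3 makes a sign error when clearing denominators. Multiplying -6/(x(x - 6)) by x(x - 6) gives -6, not +6. The correct result is (x - 6) = x - 6, which is trivially true, not (x - 6) = x + 6. (Step 1 is a valid identity: 1/(x - 6) - 6/(x(x - 6)) = (x - 6)/(x(x - 6)) = 1/x.)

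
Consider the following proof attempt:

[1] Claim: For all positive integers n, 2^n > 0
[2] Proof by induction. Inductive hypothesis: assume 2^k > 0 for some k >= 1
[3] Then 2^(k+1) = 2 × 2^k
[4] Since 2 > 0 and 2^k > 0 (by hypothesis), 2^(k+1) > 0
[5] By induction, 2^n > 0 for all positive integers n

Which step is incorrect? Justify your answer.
Step 5: By induction, 2^n > 0 for all positive integers n

Step 5 concludes the proof by induction, but no base case was ever established. A valid induction proof requires: (1) a base case proving 2^1 > 0, and (2) an inductive step showing IF 2^k > 0 THEN 2^(k+1) > 0. Steps 2-4 correctly establish the inductive step, but without the base case the conclusion in step 5 does not follow.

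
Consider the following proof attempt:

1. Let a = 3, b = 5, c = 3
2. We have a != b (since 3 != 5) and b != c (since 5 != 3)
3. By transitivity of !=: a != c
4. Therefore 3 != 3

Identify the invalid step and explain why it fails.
Step 3: By transitivity of !=: a != c

Step 3 incorrectly applies transitivity to the '!=' relation. Transitivity states: if a R b and b R c, then a R c. However, '!=' is not transitive. Counterexample: 3 != 5 and 5 != 3, but 3 = 3 (both equal 3). Transitivity holds for relations like <, <=, =, but not for !=.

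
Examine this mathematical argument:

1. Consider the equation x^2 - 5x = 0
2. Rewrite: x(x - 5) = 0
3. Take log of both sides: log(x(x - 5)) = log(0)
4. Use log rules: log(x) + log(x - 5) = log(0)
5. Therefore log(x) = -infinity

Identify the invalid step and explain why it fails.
Step 3: Take log of both sides: log(x(x - 5)) = log(0)

Step 3 takes the logarithm of both sides, resulting in log(0) on the right side. The logarithm is only defined for positive numbers; log(0) is undefined (approaches negative infinity). This operation is invalid.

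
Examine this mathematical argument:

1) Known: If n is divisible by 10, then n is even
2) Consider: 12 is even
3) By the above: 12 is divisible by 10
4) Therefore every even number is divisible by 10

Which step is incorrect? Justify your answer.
Step 3: By the above: 12 is divisible by 10

Step 3 commits the fallacy of affirming the consequent. The known fact 'divisible by 10 → even' does NOT imply 'even → divisible by 10'. That would be the converse, which is false. For example, 12 is even but 12 ÷ 10 = 1.20, which is not an integer.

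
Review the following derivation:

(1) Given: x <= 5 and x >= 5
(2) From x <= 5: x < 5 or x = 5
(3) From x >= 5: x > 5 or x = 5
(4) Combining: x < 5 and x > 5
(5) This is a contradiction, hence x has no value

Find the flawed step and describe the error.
Step 4: Combining: x < 5 and x > 5

Step 4 incorrectly combines the conditions. From x <= 5 and x >= 5, the intersection is x = 5. The error treats the 'or' cases as 'and' requirements. The correct conclusion is that x = 5 is the unique solution, not that no solution exists.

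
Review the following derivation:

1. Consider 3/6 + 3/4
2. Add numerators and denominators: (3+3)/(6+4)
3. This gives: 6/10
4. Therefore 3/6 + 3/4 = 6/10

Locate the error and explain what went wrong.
Step 2: Add numerators and denominators: (3+3)/(6+4)

Step 2 incorrectly adds fractions by separately adding numerators and denominators. This is wrong. The correct method requires a common denominator: 3/6 + 3/4 = (3×4 + 3×6)/(6×4) = 30/24 = 5/4. The method used gives 6/10, which is different.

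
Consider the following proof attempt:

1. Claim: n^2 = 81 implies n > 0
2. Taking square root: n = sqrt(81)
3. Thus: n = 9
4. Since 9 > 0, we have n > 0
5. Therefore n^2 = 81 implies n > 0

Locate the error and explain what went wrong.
Step 2: Taking square root: n = sqrt(81)

Step 2 takes the square root and assumes the positive root only. The equation n^2 = 81 actually has two solutions: n = 9 and n = -9. The proof silently assumes n > 0 without justification, then uses this assumption to conclude n > 0, which is circular. The counterexample n = -9 shows the claim is false.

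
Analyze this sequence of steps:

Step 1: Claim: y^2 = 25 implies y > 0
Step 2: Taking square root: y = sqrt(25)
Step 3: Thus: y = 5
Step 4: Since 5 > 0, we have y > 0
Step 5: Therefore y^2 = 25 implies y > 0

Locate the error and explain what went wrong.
Step 2: Taking square root: y = sqrt(25)

Step 2 takes the square root and assumes the positive root only. The equation y^2 = 25 actually has two solutions: y = 5 and y = -5. The proof silently assumes y > 0 without justification, then uses this assumption to conclude y > 0, which is circular. The counterexample y = -5 shows the claim is false.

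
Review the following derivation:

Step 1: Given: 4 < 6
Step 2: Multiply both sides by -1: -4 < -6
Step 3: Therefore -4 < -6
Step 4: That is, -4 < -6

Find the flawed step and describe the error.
Step 2: Multiply both sides by -1: -4 < -6

Step 2 multiplies both sides by -1 but fails to reverse the inequality sign. When multiplying (or dividing) an inequality by a negative number, the direction must be reversed. Since 4 < 6, we should get -4 > -6, i.e., -4 > -6.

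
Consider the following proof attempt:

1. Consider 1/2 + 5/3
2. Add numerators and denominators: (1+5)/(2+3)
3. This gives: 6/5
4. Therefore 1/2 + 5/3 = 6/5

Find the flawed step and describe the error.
Step 2: Add numerators and denominators: (1+5)/(2+3)

Step 2 incorrectly adds fractions by separately adding numerators and denominators. This is wrong. The correct method requires a common denominator: 1/2 + 5/3 = (1×3 + 5×2)/(2×3) = 13/6 = 13/6. The method used gives 6/5, which is different.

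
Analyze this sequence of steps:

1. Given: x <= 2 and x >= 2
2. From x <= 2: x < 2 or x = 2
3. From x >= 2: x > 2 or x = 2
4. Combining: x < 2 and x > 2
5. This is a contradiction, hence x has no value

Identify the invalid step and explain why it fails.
Step 4: Combining: x < 2 and x > 2

Step 4 incorrectly combines the conditions. From x <= 2 and x >= 2, the intersection is x = 2. The error treats the 'or' cases as 'and' requirements. The correct conclusion is that x = 2 is the unique solution, not that no solution exists.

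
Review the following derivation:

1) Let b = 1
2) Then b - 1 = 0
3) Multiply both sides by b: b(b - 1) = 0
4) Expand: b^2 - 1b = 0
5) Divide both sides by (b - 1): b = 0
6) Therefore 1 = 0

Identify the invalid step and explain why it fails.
Step 5: Divide both sides by (b - 1): b = 0

Step 5 divides both sides by (b - 1). However, since b = 1, we have (b - 1) = 0. Division by zero is undefined, making this step invalid.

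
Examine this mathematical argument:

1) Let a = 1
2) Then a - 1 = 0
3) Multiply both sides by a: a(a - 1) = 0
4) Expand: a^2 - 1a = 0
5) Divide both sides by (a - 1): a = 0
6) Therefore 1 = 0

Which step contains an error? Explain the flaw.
Step 5: Divide both sides by (a - 1): a = 0

Step 5 divides both sides by (a - 1). However, since a = 1, we have (a - 1) = 0. Division by zero is undefined, making this step invalid.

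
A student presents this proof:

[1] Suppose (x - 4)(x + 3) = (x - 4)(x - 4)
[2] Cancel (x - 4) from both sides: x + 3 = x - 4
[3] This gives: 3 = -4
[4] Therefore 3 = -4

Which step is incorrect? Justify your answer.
Step 2: Cancel (x - 4) from both sides: x + 3 = x - 4

Step 2 cancels (x - 4) from both sides. This is only valid if (x - 4) ≠ 0, i.e., x ≠ 4. When x = 4, both sides equal zero regardless of the other factors. The correct approach requires considering x = 4 as a separate case.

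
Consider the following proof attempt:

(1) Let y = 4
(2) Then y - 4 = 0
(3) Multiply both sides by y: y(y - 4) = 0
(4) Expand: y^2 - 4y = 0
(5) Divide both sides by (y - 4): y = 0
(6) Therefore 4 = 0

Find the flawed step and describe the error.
Step 5: Divide both sides by (y - 4): y = 0

Step 5 divides both sides by (y - 4). However, since y = 4, we have (y - 4) = 0. Division by zero is undefined, making this step invalid.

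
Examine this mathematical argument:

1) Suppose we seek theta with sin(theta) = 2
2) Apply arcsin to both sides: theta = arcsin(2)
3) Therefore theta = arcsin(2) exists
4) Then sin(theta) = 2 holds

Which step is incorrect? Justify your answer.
Step 2: Apply arcsin to both sides: theta = arcsin(2)

Step 2 applies arcsin to 2. However, arcsin(x) is only defined for x in [-1, 1] because sin(theta) can only produce values in that range. Since |2| > 1, arcsin(2) is undefined. There is no angle whose sine equals 2.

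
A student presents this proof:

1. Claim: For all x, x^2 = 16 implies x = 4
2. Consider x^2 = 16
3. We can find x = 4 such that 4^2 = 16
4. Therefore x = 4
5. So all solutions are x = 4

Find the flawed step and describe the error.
Step 4: Therefore x = 4

Step 4 incorrectly concludes that x = 4 is the only solution. The proof shows that x = 4 is A solution (existence), but does not show it is the ONLY solution (uniqueness). In fact, x = -4 is also a solution since (-4)^2 = 16. Finding one solution doesn't prove there are no others.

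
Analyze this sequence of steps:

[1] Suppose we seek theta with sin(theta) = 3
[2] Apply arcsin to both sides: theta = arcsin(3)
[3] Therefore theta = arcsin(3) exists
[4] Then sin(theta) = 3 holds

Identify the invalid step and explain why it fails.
Step 2: Apply arcsin to both sides: theta = arcsin(3)

Step 2 applies arcsin to 3. However, arcsin(x) is only defined for x in [-1, 1] because sin(theta) can only produce values in that range. Since |3| > 1, arcsin(3) is undefined. There is no angle whose sine equals 3.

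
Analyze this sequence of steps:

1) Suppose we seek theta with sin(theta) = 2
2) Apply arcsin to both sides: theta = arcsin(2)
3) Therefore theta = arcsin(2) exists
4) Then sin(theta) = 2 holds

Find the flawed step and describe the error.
Step 2: Apply arcsin to both sides: theta = arcsin(2)

Step 2 applies arcsin to 2. However, arcsin(x) is only defined for x in [-1, 1] because sin(theta) can only produce values in that range. Since |2| > 1, arcsin(2) is undefined. There is no angle whose sine equals 2.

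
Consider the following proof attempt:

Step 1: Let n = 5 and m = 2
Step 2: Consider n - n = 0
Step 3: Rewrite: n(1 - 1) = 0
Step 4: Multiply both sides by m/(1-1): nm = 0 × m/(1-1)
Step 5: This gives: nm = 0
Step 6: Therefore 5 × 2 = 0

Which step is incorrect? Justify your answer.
Step 4: Multiply both sides by m/(1-1): nm = 0 × m/(1-1)

Step 4 multiplies both sides by m/(1-1). However, 1-1 = 0, so this is multiplication by m/0, which is undefined. We cannot multiply by an undefined expression.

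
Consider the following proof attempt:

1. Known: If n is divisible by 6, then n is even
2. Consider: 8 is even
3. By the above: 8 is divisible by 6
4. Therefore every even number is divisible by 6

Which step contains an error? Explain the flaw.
Step 3: By the above: 8 is divisible by 6

Step 3 commits the fallacy of affirming the consequent. The known fact 'divisible by 6 → even' does NOT imply 'even → divisible by 6'. That would be the converse, which is false. For example, 8 is even but 8 ÷ 6 = 1.33, which is not an integer.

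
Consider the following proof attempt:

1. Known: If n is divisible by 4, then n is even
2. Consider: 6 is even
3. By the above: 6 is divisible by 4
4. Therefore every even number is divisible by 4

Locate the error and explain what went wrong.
Step 3: By the above: 6 is divisible by 4

Step 3 commits the fallacy of affirming the consequent. The known fact 'divisible by 4 → even' does NOT imply 'even → divisible by 4'. That would be the converse, which is false. For example, 6 is even but 6 ÷ 4 = 1.50, which is not an integer.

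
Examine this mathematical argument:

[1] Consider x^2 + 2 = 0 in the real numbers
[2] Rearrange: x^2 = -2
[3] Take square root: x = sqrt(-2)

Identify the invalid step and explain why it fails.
Step 3: Take square root: x = sqrt(-2)

Step 3 takes the square root of -2, which is negative. In the real number system, the square root of a negative number is undefined. The equation x^2 + 2 = 0 has no real solutions. Square roots of negative numbers only exist in the complex numbers.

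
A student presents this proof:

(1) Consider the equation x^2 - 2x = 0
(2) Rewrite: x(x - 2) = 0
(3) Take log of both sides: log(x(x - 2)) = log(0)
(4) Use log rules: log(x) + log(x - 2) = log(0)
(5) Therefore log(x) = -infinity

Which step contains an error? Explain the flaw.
Step 3: Take log of both sides: log(x(x - 2)) = log(0)

Step 3 takes the logarithm of both sides, resulting in log(0) on the right side. The logarithm is only defined for positive numbers; log(0) is undefined (approaches negative infinity). This operation is invalid.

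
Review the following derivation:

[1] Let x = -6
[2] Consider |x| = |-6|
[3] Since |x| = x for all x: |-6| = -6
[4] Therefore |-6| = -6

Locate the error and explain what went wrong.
Step 3: Since |x| = x for all x: |-6| = -6

Step 3 incorrectly states that |x| = x for all x. The correct definition is |x| = x when x >= 0, and |x| = -x when x < 0. Since -6 < 0, we have |-6| = -(-6) = 6, not -6.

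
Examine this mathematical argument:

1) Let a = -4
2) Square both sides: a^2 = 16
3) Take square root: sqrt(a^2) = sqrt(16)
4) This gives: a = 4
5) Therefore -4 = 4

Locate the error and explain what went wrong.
Step 4: This gives: a = 4

Step 4 incorrectly states that sqrt(a^2) = a. The correct identity is sqrt(a^2) = |a|. Since a = -4 < 0, we have sqrt(a^2) = |-4| = 4, not a = -4.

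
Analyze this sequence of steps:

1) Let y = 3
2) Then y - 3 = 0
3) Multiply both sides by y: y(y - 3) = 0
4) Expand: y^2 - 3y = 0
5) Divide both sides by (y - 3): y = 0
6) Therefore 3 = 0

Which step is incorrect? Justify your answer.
Step 5: Divide both sides by (y - 3): y = 0

Step 5 divides both sides by (y - 3). However, since y = 3, we have (y - 3) = 0. Division by zero is undefined, making this step invalid.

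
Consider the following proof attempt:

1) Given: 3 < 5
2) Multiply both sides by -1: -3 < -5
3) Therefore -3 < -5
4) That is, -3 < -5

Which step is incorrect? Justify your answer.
Step 2: Multiply both sides by -1: -3 < -5

Step 2 multiplies both sides by -1 but fails to reverse the inequality sign. When multiplying (or dividing) an inequality by a negative number, the direction must be reversed. Since 3 < 5, we should get -3 > -5, i.e., -3 > -5.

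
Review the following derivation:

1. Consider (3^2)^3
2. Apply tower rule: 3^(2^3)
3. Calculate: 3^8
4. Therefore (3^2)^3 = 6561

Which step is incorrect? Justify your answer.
Step 2: Apply tower rule: 3^(2^3)

Step 2 incorrectly states that (a^b)^c = a^(b^c). The correct rule is (a^b)^c = a^(b×c). The actual value is (3^2)^3 = 3^6 = 729, not 3^8 = 6561.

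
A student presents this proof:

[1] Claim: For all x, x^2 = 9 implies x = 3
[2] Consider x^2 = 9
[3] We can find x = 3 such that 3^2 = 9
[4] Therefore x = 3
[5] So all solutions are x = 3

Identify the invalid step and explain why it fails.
Step 4: Therefore x = 3

Step 4 incorrectly concludes that x = 3 is the only solution. The proof shows that x = 3 is A solution (existence), but does not show it is the ONLY solution (uniqueness). In fact, x = -3 is also a solution since (-3)^2 = 9. Finding one solution doesn't prove there are no others.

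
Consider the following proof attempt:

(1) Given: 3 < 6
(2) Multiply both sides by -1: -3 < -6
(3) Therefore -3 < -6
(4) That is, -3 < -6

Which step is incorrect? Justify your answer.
Step 2: Multiply both sides by -1: -3 < -6

Step 2 multiplies both sides by -1 but fails to reverse the inequality sign. When multiplying (or dividing) an inequality by a negative number, the direction must be reversed. Since 3 < 6, we should get -3 > -6, i.e., -3 > -6.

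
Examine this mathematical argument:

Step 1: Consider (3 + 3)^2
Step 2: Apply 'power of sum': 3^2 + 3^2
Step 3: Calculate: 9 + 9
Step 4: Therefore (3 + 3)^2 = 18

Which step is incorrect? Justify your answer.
Step 2: Apply 'power of sum': 3^2 + 3^2

Step 2 incorrectly applies a non-existent rule '(a+b)^n = a^n + b^n'. This is false in general. The correct expansion uses the binomial theorem. The actual value is (3 + 3)^2 = 6^2 = 36, not 18.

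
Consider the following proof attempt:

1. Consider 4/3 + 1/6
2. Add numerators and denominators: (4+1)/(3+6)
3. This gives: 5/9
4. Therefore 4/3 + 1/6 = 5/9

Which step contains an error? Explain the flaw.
Step 2: Add numerators and denominators: (4+1)/(3+6)

Step 2 incorrectly adds fractions by separately adding numerators and denominators. This is wrong. The correct method requires a common denominator: 4/3 + 1/6 = (4×6 + 1×3)/(3×6) = 27/18 = 3/2. The method used gives 5/9, which is different.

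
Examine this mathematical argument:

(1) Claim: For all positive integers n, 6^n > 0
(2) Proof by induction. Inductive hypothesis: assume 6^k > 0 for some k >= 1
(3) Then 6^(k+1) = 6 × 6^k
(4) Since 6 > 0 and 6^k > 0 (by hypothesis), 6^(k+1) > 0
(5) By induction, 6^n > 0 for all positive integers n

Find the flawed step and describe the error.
Step 5: By induction, 6^n > 0 for all positive integers n

Step 5 concludes the proof by induction, but no base case was ever established. A valid induction proof requires: (1) a base case proving 6^1 > 0, and (2) an inductive step showing IF 6^k > 0 THEN 6^(k+1) > 0. Steps 2-4 correctly establish the inductive step, but without the base case the conclusion in step 5 does not follow.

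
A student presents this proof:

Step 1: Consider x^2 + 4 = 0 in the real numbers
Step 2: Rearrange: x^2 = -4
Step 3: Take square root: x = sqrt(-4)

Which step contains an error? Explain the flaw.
Step 3: Take square root: x = sqrt(-4)

Step 3 takes the square root of -4, which is negative. In the real number system, the square root of a negative number is undefined. The equation x^2 + 4 = 0 has no real solutions. Square roots of negative numbers only exist in the complex numbers.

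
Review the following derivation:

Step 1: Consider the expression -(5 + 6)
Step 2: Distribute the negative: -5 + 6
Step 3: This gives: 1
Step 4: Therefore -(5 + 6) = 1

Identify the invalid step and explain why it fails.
Step 2: Distribute the negative: -5 + 6

Step 2 incorrectly distributes the negative sign. The correct distribution is -(5 + 6) = -5 - 6 = -11. The negative must be applied to both terms, not just the first. The error treats -(5 + 6) as -5 + 6, which equals 1 instead of -11.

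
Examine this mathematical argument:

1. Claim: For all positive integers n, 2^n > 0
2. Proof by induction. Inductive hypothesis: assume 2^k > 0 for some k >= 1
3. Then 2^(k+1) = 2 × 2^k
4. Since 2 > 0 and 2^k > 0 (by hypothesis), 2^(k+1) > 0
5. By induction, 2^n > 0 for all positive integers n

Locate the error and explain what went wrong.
Step 5: By induction, 2^n > 0 for all positive integers n

Step 5 concludes the proof by induction, but no base case was ever established. A valid induction proof requires: (1) a base case proving 2^1 > 0, and (2) an inductive step showing IF 2^k > 0 THEN 2^(k+1) > 0. Steps 2-4 correctly establish the inductive step, but without the base case the conclusion in step 5 does not follow.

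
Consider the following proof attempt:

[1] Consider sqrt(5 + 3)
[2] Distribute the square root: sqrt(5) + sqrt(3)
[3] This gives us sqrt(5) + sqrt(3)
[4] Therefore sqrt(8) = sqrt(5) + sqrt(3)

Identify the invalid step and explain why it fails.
Step 2: Distribute the square root: sqrt(5) + sqrt(3)

Step 2 incorrectly 'distributes' the square root over addition. The square root function does not distribute: sqrt(a + b) ≠ sqrt(a) + sqrt(b). In fact, sqrt(5 + 3) = sqrt(8) ≈ 2.8284, while sqrt(5) + sqrt(3) ≈ 3.9681.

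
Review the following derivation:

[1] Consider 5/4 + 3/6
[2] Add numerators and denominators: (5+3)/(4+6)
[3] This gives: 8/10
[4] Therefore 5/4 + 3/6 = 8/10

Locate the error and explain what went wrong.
Step 2: Add numerators and denominators: (5+3)/(4+6)

Step 2 incorrectly adds fractions by separately adding numerators and denominators. This is wrong. The correct method requires a common denominator: 5/4 + 3/6 = (5×6 + 3×4)/(4×6) = 42/24 = 7/4. The method used gives 8/10, which is different.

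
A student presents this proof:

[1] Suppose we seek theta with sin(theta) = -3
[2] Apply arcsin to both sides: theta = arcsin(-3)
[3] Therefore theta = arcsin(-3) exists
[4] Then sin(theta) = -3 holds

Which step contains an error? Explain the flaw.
Step 2: Apply arcsin to both sides: theta = arcsin(-3)

Step 2 applies arcsin to -3. However, arcsin(x) is only defined for x in [-1, 1] because sin(theta) can only produce values in that range. Since |-3| > 1, arcsin(-3) is undefined. There is no angle whose sine equals -3.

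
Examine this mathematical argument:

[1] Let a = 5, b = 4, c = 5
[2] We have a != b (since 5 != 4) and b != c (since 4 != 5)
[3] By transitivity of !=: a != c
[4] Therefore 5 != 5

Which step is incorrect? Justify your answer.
Step 3: By transitivity of !=: a != c

Step 3 incorrectly applies transitivity to the '!=' relation. Transitivity states: if a R b and b R c, then a R c. However, '!=' is not transitive. Counterexample: 5 != 4 and 4 != 5, but 5 = 5 (both equal 5). Transitivity holds for relations like <, <=, =, but not for !=.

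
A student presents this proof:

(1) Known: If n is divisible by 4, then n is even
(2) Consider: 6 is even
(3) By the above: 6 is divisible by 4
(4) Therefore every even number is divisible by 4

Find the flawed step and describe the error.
Step 3: By the above: 6 is divisible by 4

Step 3 commits the fallacy of affirming the consequent. The known fact 'divisible by 4 → even' does NOT imply 'even → divisible by 4'. That would be the converse, which is false. For example, 6 is even but 6 ÷ 4 = 1.50, which is not an integer.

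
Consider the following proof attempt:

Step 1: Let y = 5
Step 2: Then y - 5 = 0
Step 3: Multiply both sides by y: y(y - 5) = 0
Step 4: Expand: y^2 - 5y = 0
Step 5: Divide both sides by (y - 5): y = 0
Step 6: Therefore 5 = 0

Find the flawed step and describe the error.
Step 5: Divide both sides by (y - 5): y = 0

Step 5 divides both sides by (y - 5). However, since y = 5, we have (y - 5) = 0. Division by zero is undefined, making this step invalid.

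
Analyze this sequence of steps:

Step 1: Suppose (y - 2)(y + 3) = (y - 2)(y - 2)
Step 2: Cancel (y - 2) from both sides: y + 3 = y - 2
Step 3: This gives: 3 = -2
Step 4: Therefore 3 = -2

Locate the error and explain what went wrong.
Step 2: Cancel (y - 2) from both sides: y + 3 = y - 2

Step 2 cancels (y - 2) from both sides. This is only valid if (y - 2) ≠ 0, i.e., y ≠ 2. When y = 2, both sides equal zero regardless of the other factors. The correct approach requires considering y = 2 as a separate case.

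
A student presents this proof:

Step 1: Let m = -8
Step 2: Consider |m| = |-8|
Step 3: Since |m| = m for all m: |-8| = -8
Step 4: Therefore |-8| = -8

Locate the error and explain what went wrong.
Step 3: Since |m| = m for all m: |-8| = -8

Step 3 incorrectly states that |m| = m for all m. The correct definition is |m| = m when m >= 0, and |m| = -m when m < 0. Since -8 < 0, we have |-8| = -(-8) = 8, not -8.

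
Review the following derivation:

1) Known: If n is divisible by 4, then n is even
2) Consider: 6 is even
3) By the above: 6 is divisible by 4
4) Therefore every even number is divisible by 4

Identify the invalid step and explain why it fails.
Step 3: By the above: 6 is divisible by 4

Step 3 commits the fallacy of affirming the consequent. The known fact 'divisible by 4 → even' does NOT imply 'even → divisible by 4'. That would be the converse, which is false. For example, 6 is even but 6 ÷ 4 = 1.50, which is not an integer.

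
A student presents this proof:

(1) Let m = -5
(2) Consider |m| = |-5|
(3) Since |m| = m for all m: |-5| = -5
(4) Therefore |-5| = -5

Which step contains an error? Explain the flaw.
Step 3: Since |m| = m for all m: |-5| = -5

Step 3 incorrectly states that |m| = m for all m. The correct definition is |m| = m when m >= 0, and |m| = -m when m < 0. Since -5 < 0, we have |-5| = -(-5) = 5, not -5.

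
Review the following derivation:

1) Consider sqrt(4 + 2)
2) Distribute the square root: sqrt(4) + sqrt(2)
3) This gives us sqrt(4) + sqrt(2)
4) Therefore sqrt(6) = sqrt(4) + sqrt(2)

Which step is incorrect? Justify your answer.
Step 2: Distribute the square root: sqrt(4) + sqrt(2)

Step 2 incorrectly 'distributes' the square root over addition. The square root function does not distribute: sqrt(a + b) ≠ sqrt(a) + sqrt(b). In fact, sqrt(4 + 2) = sqrt(6) ≈ 2.4495, while sqrt(4) + sqrt(2) ≈ 3.4142.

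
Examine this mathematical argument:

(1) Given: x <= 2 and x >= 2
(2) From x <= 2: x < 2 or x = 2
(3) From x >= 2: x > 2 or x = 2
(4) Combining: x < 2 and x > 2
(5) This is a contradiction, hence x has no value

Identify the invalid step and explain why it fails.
Step 4: Combining: x < 2 and x > 2

Step 4 incorrectly combines the conditions. From x <= 2 and x >= 2, the intersection is x = 2. The error treats the 'or' cases as 'and' requirements. The correct conclusion is that x = 2 is the unique solution, not that no solution exists.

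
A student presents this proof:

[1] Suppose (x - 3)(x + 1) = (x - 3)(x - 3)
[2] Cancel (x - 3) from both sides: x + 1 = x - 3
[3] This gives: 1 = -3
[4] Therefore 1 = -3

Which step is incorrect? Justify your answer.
Step 2: Cancel (x - 3) from both sides: x + 1 = x - 3

Step 2 cancels (x - 3) from both sides. This is only valid if (x - 3) ≠ 0, i.e., x ≠ 3. When x = 3, both sides equal zero regardless of the other factors. The correct approach requires considering x = 3 as a separate case.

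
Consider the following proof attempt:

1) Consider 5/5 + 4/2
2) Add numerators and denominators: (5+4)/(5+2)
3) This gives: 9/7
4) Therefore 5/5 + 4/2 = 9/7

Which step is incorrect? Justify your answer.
Step 2: Add numerators and denominators: (5+4)/(5+2)

Step 2 incorrectly adds fractions by separately adding numerators and denominators. This is wrong. The correct method requires a common denominator: 5/5 + 4/2 = (5×2 + 4×5)/(5×2) = 30/10 = 3. The method used gives 9/7, which is different.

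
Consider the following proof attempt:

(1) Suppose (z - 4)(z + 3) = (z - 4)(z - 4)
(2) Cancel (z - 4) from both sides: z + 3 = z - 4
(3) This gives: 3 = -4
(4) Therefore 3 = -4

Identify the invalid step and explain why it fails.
Step 2: Cancel (z - 4) from both sides: z + 3 = z - 4

Step 2 cancels (z - 4) from both sides. This is only valid if (z - 4) ≠ 0, i.e., z ≠ 4. When z = 4, both sides equal zero regardless of the other factors. The correct approach requires considering z = 4 as a separate case.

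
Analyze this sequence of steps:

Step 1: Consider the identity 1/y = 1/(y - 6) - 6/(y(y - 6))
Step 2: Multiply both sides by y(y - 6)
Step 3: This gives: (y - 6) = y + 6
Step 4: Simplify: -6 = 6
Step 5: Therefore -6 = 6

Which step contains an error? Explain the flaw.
Step 3: This gives: (y - 6) = y + 6

Step 3 makes a sign error when clearing denominators. Multiplying -6/(y(y - 6)) by y(y - 6) gives -6, not +6. The correct result is (y - 6) = y - 6, which is trivially true, not (y - 6) = y + 6. (Step 1 is a valid identity: 1/(y - 6) - 6/(y(y - 6)) = (y - 6)/(y(y - 6)) = 1/y.)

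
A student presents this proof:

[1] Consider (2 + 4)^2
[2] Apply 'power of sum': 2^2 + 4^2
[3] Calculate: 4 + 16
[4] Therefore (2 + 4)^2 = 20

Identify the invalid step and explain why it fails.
Step 2: Apply 'power of sum': 2^2 + 4^2

Step 2 incorrectly applies a non-existent rule '(a+b)^n = a^n + b^n'. This is false in general. The correct expansion uses the binomial theorem. The actual value is (2 + 4)^2 = 6^2 = 36, not 20.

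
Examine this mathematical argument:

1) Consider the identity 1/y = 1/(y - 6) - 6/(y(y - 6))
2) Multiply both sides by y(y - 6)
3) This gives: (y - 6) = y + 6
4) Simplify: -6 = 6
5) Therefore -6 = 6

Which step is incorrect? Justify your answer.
Step 3: This gives: (y - 6) = y + 6

Step 3 makes a sign error when clearing denominators. Multiplying -6/(y(y - 6)) by y(y - 6) gives -6, not +6. The correct result is (y - 6) = y - 6, which is trivially true, not (y - 6) = y + 6. (Step 1 is a valid identity: 1/(y - 6) - 6/(y(y - 6)) = (y - 6)/(y(y - 6)) = 1/y.)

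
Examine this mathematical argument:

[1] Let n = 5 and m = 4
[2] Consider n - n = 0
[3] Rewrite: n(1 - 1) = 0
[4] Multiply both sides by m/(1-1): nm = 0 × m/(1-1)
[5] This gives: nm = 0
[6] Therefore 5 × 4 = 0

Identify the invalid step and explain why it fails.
Step 4: Multiply both sides by m/(1-1): nm = 0 × m/(1-1)

Step 4 multiplies both sides by m/(1-1). However, 1-1 = 0, so this is multiplication by m/0, which is undefined. We cannot multiply by an undefined expression.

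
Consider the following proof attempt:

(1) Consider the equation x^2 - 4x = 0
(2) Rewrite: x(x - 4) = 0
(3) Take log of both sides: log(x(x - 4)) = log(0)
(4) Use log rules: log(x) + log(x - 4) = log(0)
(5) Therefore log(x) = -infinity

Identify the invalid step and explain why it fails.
Step 3: Take log of both sides: log(x(x - 4)) = log(0)

Step 3 takes the logarithm of both sides, resulting in log(0) on the right side. The logarithm is only defined for positive numbers; log(0) is undefined (approaches negative infinity). This operation is invalid.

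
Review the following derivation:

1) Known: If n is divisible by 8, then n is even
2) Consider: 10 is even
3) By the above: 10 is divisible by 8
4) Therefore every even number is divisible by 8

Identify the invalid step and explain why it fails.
Step 3: By the above: 10 is divisible by 8

Step 3 commits the fallacy of affirming the consequent. The known fact 'divisible by 8 → even' does NOT imply 'even → divisible by 8'. That would be the converse, which is false. For example, 10 is even but 10 ÷ 8 = 1.25, which is not an integer.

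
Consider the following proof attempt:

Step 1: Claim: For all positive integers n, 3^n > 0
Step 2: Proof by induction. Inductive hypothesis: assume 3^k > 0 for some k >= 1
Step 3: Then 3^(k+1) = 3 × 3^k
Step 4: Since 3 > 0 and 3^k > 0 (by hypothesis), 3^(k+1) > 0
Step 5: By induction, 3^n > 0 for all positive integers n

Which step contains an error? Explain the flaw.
Step 5: By induction, 3^n > 0 for all positive integers n

Step 5 concludes the proof by induction, but no base case was ever established. A valid induction proof requires: (1) a base case proving 3^1 > 0, and (2) an inductive step showing IF 3^k > 0 THEN 3^(k+1) > 0. Steps 2-4 correctly establish the inductive step, but without the base case the conclusion in step 5 does not follow.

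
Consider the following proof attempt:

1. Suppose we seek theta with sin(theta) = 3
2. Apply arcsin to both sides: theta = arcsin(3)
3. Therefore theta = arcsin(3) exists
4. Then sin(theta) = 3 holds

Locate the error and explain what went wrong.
Step 2: Apply arcsin to both sides: theta = arcsin(3)

Step 2 applies arcsin to 3. However, arcsin(x) is only defined for x in [-1, 1] because sin(theta) can only produce values in that range. Since |3| > 1, arcsin(3) is undefined. There is no angle whose sine equals 3.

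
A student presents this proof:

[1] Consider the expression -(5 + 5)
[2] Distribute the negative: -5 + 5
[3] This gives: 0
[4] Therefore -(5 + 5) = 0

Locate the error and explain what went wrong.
Step 2: Distribute the negative: -5 + 5

Step 2 incorrectly distributes the negative sign. The correct distribution is -(5 + 5) = -5 - 5 = -10. The negative must be applied to both terms, not just the first. The error treats -(5 + 5) as -5 + 5, which equals 0 instead of -10.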